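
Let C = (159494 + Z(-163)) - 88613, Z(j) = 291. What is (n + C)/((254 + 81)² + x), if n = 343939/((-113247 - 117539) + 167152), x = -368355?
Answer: -4528615109/16298576420 ≈ -0.27785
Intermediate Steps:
n = -343939/63634 (n = 343939/(-230786 + 167152) = 343939/(-63634) = 343939*(-1/63634) = -343939/63634 ≈ -5.4050)
C = 71172 (C = (159494 + 291) - 88613 = 159785 - 88613 = 71172)
(n + C)/((254 + 81)² + x) = (-343939/63634 + 71172)/((254 + 81)² - 368355) = 4528615109/(63634*(335² - 368355)) = 4528615109/(63634*(112225 - 368355)) = (4528615109/63634)/(-256130) = (4528615109/63634)*(-1/256130) = -4528615109/16298576420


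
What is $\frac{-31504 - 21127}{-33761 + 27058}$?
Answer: $\frac{52631}{6703} \approx 7.8519$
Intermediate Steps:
$\frac{-31504 - 21127}{-33761 + 27058} = - \frac{52631}{-6703} = \left(-52631\right) \left(- \frac{1}{6703}\right) = \frac{52631}{6703}$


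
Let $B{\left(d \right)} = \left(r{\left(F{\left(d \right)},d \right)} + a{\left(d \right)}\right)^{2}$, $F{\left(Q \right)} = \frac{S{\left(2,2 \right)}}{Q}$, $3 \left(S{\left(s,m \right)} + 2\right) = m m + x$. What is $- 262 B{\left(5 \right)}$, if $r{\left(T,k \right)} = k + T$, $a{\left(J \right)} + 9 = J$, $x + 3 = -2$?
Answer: $- \frac{16768}{225} \approx -74.524$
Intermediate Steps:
$x = -5$ ($x = -3 - 2 = -5$)
$a{\left(J \right)} = -9 + J$
$S{\left(s,m \right)} = - \frac{11}{3} + \frac{m^{2}}{3}$ ($S{\left(s,m \right)} = -2 + \frac{m m - 5}{3} = -2 + \frac{m^{2} - 5}{3} = -2 + \frac{-5 + m^{2}}{3} = -2 + \left(- \frac{5}{3} + \frac{m^{2}}{3}\right) = - \frac{11}{3} + \frac{m^{2}}{3}$)
$F{\left(Q \right)} = - \frac{7}{3 Q}$ ($F{\left(Q \right)} = \frac{- \frac{11}{3} + \frac{2^{2}}{3}}{Q} = \frac{- \frac{11}{3} + \frac{1}{3} \cdot 4}{Q} = \frac{- \frac{11}{3} + \frac{4}{3}}{Q} = - \frac{7}{3 Q}$)
$r{\left(T,k \right)} = T + k$
$B{\left(d \right)} = \left(-9 + 2 d - \frac{7}{3 d}\right)^{2}$ ($B{\left(d \right)} = \left(\left(- \frac{7}{3 d} + d\right) + \left(-9 + d\right)\right)^{2} = \left(\left(d - \frac{7}{3 d}\right) + \left(-9 + d\right)\right)^{2} = \left(-9 + 2 d - \frac{7}{3 d}\right)^{2}$)
$- 262 B{\left(5 \right)} = - 262 \frac{\left(-7 + 3 \cdot 5 \left(-9 + 2 \cdot 5\right)\right)^{2}}{9 \cdot 25} = - 262 \cdot \frac{1}{9} \cdot \frac{1}{25} \left(-7 + 3 \cdot 5 \left(-9 + 10\right)\right)^{2} = - 262 \cdot \frac{1}{9} \cdot \frac{1}{25} \left(-7 + 3 \cdot 5 \cdot 1\right)^{2} = - 262 \cdot \frac{1}{9} \cdot \frac{1}{25} \left(-7 + 15\right)^{2} = - 262 \cdot \frac{1}{9} \cdot \frac{1}{25} \cdot 8^{2} = - 262 \cdot \frac{1}{9} \cdot \frac{1}{25} \cdot 64 = \left(-262\right) \frac{64}{225} = - \frac{16768}{225}$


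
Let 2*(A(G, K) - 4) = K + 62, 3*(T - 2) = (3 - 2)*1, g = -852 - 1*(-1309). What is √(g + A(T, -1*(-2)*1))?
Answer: √493 ≈ 22.204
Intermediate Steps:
g = 457 (g = -852 + 1309 = 457)
T = 7/3 (T = 2 + ((3 - 2)*1)/3 = 2 + (1*1)/3 = 2 + (⅓)*1 = 2 + ⅓ = 7/3 ≈ 2.3333)
A(G, K) = 35 + K/2 (A(G, K) = 4 + (K + 62)/2 = 4 + (62 + K)/2 = 4 + (31 + K/2) = 35 + K/2)
√(g + A(T, -1*(-2)*1)) = √(457 + (35 + (-1*(-2)*1)/2)) = √(457 + (35 + (2*1)/2)) = √(457 + (35 + (½)*2)) = √(457 + (35 + 1)) = √(457 + 36) = √493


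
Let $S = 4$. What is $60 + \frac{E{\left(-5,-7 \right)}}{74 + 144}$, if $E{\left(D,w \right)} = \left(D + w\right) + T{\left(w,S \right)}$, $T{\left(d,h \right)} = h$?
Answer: $\frac{6536}{109} \approx 59.963$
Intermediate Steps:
$E{\left(D,w \right)} = 4 + D + w$ ($E{\left(D,w \right)} = \left(D + w\right) + 4 = 4 + D + w$)
$60 + \frac{E{\left(-5,-7 \right)}}{74 + 144} = 60 + \frac{4 - 5 - 7}{74 + 144} = 60 - \frac{8}{218} = 60 - \frac{4}{109} = \frac{6536}{109}$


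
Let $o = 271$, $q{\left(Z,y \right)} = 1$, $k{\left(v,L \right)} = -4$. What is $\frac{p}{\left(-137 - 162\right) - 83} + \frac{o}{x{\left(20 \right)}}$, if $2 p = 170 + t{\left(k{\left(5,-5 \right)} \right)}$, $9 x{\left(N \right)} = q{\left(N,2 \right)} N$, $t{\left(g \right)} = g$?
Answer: $\frac{465019}{3820} \approx 121.73$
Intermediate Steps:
$x{\left(N \right)} = \frac{N}{9}$ ($x{\left(N \right)} = \frac{1 N}{9} = \frac{N}{9}$)
$p = 83$ ($p = \frac{170 - 4}{2} = \frac{1}{2} \cdot 166 = 83$)
$\frac{p}{\left(-137 - 162\right) - 83} + \frac{o}{x{\left(20 \right)}} = \frac{83}{\left(-137 - 162\right) - 83} + \frac{271}{\frac{1}{9} \cdot 20} = \frac{83}{-299 - 83} + \frac{271}{\frac{20}{9}} = \frac{83}{-299 - 83} + 271 \cdot \frac{9}{20} = \frac{83}{-382} + \frac{2439}{20} = 83 \left(- \frac{1}{382}\right) + \frac{2439}{20} = - \frac{83}{382} + \frac{2439}{20} = \frac{465019}{3820}$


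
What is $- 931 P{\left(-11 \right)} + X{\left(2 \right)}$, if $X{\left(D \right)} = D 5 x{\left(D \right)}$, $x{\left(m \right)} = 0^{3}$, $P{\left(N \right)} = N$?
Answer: $10241$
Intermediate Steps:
$x{\left(m \right)} = 0$
$X{\left(D \right)} = 0$ ($X{\left(D \right)} = D 5 \cdot 0 = 5 D 0 = 0$)
$- 931 P{\left(-11 \right)} + X{\left(2 \right)} = \left(-931\right) \left(-11\right) + 0 = 10241 + 0 = 10241$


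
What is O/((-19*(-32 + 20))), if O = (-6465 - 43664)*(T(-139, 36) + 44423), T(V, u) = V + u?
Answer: -555429320/57 ≈ -9.7444e+6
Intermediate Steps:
O = -2221717280 (O = (-6465 - 43664)*((-139 + 36) + 44423) = -50129*(-103 + 44423) = -50129*44320 = -2221717280)
O/((-19*(-32 + 20))) = -2221717280*(-1/(19*(-32 + 20))) = -2221717280/((-19*(-12))) = -2221717280/228 = -2221717280*1/228 = -555429320/57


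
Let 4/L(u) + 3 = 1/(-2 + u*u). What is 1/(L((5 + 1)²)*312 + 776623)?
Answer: 3881/3012458951 ≈ 1.2883e-6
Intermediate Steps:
L(u) = 4/(-3 + 1/(-2 + u²)) (L(u) = 4/(-3 + 1/(-2 + u*u)) = 4/(-3 + 1/(-2 + u²)))
1/(L((5 + 1)²)*312 + 776623) = 1/((4*(2 - ((5 + 1)²)²)/(-7 + 3*((5 + 1)²)²))*312 + 776623) = 1/((4*(2 - (6²)²)/(-7 + 3*(6²)²))*312 + 776623) = 1/((4*(2 - 1*36²)/(-7 + 3*36²))*312 + 776623) = 1/((4*(2 - 1*1296)/(-7 + 3*1296))*312 + 776623) = 1/((4*(2 - 1296)/(-7 + 3888))*312 + 776623) = 1/((4*(-1294)/3881)*312 + 776623) = 1/((4*(1/3881)*(-1294))*312 + 776623) = 1/(-5176/3881*312 + 776623) = 1/(-1614912/3881 + 776623) = 1/(3012458951/3881) = 3881/3012458951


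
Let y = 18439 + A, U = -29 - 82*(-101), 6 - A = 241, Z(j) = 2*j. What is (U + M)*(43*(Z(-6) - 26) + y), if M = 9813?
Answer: 299353620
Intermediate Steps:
A = -235 (A = 6 - 1*241 = 6 - 241 = -235)
U = 8253 (U = -29 + 8282 = 8253)
y = 18204 (y = 18439 - 235 = 18204)
(U + M)*(43*(Z(-6) - 26) + y) = (8253 + 9813)*(43*(2*(-6) - 26) + 18204) = 18066*(43*(-12 - 26) + 18204) = 18066*(43*(-38) + 18204) = 18066*(-1634 + 18204) = 18066*16570 = 299353620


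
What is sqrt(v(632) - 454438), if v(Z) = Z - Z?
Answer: I*sqrt(454438) ≈ 674.12*I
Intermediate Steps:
v(Z) = 0
sqrt(v(632) - 454438) = sqrt(0 - 454438) = sqrt(-454438) = I*sqrt(454438)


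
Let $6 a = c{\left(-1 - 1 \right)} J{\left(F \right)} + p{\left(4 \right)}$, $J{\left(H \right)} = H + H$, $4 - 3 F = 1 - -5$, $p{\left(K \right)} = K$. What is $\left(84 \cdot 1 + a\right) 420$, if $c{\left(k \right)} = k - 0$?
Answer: $\frac{107240}{3} \approx 35747.0$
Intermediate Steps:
$F = - \frac{2}{3}$ ($F = \frac{4}{3} - \frac{1 - -5}{3} = \frac{4}{3} - \frac{1 + 5}{3} = \frac{4}{3} - 2 = - \frac{2}{3} \approx -0.66667$)
$J{\left(H \right)} = 2 H$
$c{\left(k \right)} = k$ ($c{\left(k \right)} = k + 0 = k$)
$a = \frac{10}{9}$ ($a = \frac{\left(-1 - 1\right) 2 \left(- \frac{2}{3}\right) + 4}{6} = \frac{\left(-2\right) \left(- \frac{4}{3}\right) + 4}{6} = \frac{\frac{8}{3} + 4}{6} = \frac{1}{6} \cdot \frac{20}{3} = \frac{10}{9} \approx 1.1111$)
$\left(84 \cdot 1 + a\right) 420 = \left(84 \cdot 1 + \frac{10}{9}\right) 420 = \left(84 + \frac{10}{9}\right) 420 = \frac{766}{9} \cdot 420 = \frac{107240}{3}$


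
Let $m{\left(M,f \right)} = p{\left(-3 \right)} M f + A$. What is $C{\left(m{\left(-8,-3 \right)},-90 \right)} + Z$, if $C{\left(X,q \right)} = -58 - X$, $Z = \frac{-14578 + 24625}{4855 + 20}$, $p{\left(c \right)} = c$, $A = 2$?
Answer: $\frac{22849}{1625} \approx 14.061$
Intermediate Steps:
$Z = \frac{3349}{1625}$ ($Z = \frac{10047}{4875} = 10047 \cdot \frac{1}{4875} = \frac{3349}{1625} \approx 2.0609$)
$m{\left(M,f \right)} = 2 - 3 M f$ ($m{\left(M,f \right)} = - 3 M f + 2 = 2 - 3 M f$)
$C{\left(m{\left(-8,-3 \right)},-90 \right)} + Z = \left(-58 - \left(2 - \left(-24\right) \left(-3\right)\right)\right) + \frac{3349}{1625} = \left(-58 - \left(2 - 72\right)\right) + \frac{3349}{1625} = \left(-58 - -70\right) + \frac{3349}{1625} = \left(-58 + 70\right) + \frac{3349}{1625} = 12 + \frac{3349}{1625} = \frac{22849}{1625}$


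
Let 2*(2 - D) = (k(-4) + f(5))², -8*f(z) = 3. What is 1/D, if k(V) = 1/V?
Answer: 128/231 ≈ 0.55411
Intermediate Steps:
f(z) = -3/8 (f(z) = -⅛*3 = -3/8)
D = 231/128 (D = 2 - (1/(-4) - 3/8)²/2 = 2 - (-¼ - 3/8)²/2 = 2 - (-5/8)²/2 = 2 - ½*25/64 = 2 - 25/128 = 231/128 ≈ 1.8047)
1/D = 1/(231/128) = 128/231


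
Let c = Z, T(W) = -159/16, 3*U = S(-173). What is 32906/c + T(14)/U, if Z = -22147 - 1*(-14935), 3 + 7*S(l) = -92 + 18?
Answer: -587833/317328 ≈ -1.8524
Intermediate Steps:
S(l) = -11 (S(l) = -3/7 + (-92 + 18)/7 = -3/7 + (⅐)*(-74) = -3/7 - 74/7 = -11)
U = -11/3 (U = (⅓)*(-11) = -11/3 ≈ -3.6667)
T(W) = -159/16 (T(W) = -159*1/16 = -159/16)
Z = -7212 (Z = -22147 + 14935 = -7212)
c = -7212
32906/c + T(14)/U = 32906/(-7212) - 159/(16*(-11/3)) = 32906*(-1/7212) - 159/16*(-3/11) = -16453/3606 + 477/176 = -587833/317328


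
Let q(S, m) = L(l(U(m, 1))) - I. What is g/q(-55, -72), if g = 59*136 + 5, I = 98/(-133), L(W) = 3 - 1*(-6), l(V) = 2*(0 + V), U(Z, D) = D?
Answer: 4123/5 ≈ 824.60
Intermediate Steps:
l(V) = 2*V
L(W) = 9 (L(W) = 3 + 6 = 9)
I = -14/19 (I = 98*(-1/133) = -14/19 ≈ -0.73684)
q(S, m) = 185/19 (q(S, m) = 9 - 1*(-14/19) = 9 + 14/19 = 185/19)
g = 8029 (g = 8024 + 5 = 8029)
g/q(-55, -72) = 8029/(185/19) = 8029*(19/185) = 4123/5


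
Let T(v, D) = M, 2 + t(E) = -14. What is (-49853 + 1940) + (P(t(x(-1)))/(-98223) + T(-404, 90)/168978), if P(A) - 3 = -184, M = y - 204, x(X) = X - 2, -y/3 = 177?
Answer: -265079103116903/5532508698 ≈ -47913.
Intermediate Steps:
y = -531 (y = -3*177 = -531)
x(X) = -2 + X
t(E) = -16 (t(E) = -2 - 14 = -16)
M = -735 (M = -531 - 204 = -735)
T(v, D) = -735
P(A) = -181 (P(A) = 3 - 184 = -181)
(-49853 + 1940) + (P(t(x(-1)))/(-98223) + T(-404, 90)/168978) = (-49853 + 1940) + (-181/(-98223) - 735/168978) = -47913 + (-181*(-1/98223) - 735*1/168978) = -47913 + (181/98223 - 245/56326) = -47913 - 13869629/5532508698 = -265079103116903/5532508698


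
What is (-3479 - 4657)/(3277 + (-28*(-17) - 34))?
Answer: -8136/3719 ≈ -2.1877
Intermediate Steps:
(-3479 - 4657)/(3277 + (-28*(-17) - 34)) = -8136/(3277 + (476 - 34)) = -8136/(3277 + 442) = -8136/3719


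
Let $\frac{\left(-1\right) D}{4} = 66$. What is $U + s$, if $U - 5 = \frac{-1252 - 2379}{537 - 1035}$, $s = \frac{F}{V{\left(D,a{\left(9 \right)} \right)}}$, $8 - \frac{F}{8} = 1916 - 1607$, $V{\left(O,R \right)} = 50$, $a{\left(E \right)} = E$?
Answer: $- \frac{446567}{12450} \approx -35.869$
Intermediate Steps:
$D = -264$ ($D = \left(-4\right) 66 = -264$)
$F = -2408$ ($F = 64 - 8 \left(1916 - 1607\right) = 64 - 2472 = -2408$)
$s = - \frac{1204}{25}$ ($s = - \frac{2408}{50} = \left(-2408\right) \frac{1}{50} = - \frac{1204}{25} \approx -48.16$)
$U = \frac{6121}{498}$ ($U = 5 + \frac{-1252 - 2379}{537 - 1035} = 5 - \frac{3631}{-498} = 5 - - \frac{3631}{498} = 5 + \frac{3631}{498} = \frac{6121}{498} \approx 12.291$)
$U + s = \frac{6121}{498} - \frac{1204}{25} = - \frac{446567}{12450}$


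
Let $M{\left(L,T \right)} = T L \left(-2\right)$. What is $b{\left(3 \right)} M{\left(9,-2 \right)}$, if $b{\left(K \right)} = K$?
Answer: $108$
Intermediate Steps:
$M{\left(L,T \right)} = - 2 L T$ ($M{\left(L,T \right)} = L T \left(-2\right) = - 2 L T$)
$b{\left(3 \right)} M{\left(9,-2 \right)} = 3 \left(\left(-2\right) 9 \left(-2\right)\right) = 3 \cdot 36 = 108$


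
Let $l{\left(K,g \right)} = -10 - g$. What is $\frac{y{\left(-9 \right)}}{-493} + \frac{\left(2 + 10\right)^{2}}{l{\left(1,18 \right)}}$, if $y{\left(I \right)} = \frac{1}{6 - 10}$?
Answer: $- \frac{70985}{13804} \approx -5.1423$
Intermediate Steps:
$y{\left(I \right)} = - \frac{1}{4}$ ($y{\left(I \right)} = \frac{1}{-4} = - \frac{1}{4}$)
$\frac{y{\left(-9 \right)}}{-493} + \frac{\left(2 + 10\right)^{2}}{l{\left(1,18 \right)}} = - \frac{1}{4 \left(-493\right)} + \frac{\left(2 + 10\right)^{2}}{-10 - 18} = \left(- \frac{1}{4}\right) \left(- \frac{1}{493}\right) + \frac{12^{2}}{-10 - 18} = \frac{1}{1972} + \frac{144}{-28} = \frac{1}{1972} + 144 \left(- \frac{1}{28}\right) = \frac{1}{1972} - \frac{36}{7} = - \frac{70985}{13804}$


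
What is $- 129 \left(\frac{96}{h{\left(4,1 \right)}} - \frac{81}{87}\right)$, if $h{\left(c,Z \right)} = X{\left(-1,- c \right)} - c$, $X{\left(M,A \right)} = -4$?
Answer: $\frac{48375}{29} \approx 1668.1$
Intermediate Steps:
$h{\left(c,Z \right)} = -4 - c$
$- 129 \left(\frac{96}{h{\left(4,1 \right)}} - \frac{81}{87}\right) = - 129 \left(\frac{96}{-4 - 4} - \frac{81}{87}\right) = - 129 \left(\frac{96}{-4 - 4} - \frac{27}{29}\right) = - 129 \left(\frac{96}{-8} - \frac{27}{29}\right) = - 129 \left(96 \left(- \frac{1}{8}\right) - \frac{27}{29}\right) = - 129 \left(-12 - \frac{27}{29}\right) = \left(-129\right) \left(- \frac{375}{29}\right) = \frac{48375}{29}$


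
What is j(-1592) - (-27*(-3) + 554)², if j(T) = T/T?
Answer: -403224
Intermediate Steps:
j(T) = 1
j(-1592) - (-27*(-3) + 554)² = 1 - (-27*(-3) + 554)² = 1 - (81 + 554)² = 1 - 1*635² = 1 - 1*403225 = 1 - 403225 = -403224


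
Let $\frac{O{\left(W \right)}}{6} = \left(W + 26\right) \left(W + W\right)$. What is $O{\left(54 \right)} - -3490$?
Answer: $55330$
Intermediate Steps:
$O{\left(W \right)} = 12 W \left(26 + W\right)$ ($O{\left(W \right)} = 6 \left(W + 26\right) \left(W + W\right) = 6 \left(26 + W\right) 2 W = 6 \cdot 2 W \left(26 + W\right) = 12 W \left(26 + W\right)$)
$O{\left(54 \right)} - -3490 = 12 \cdot 54 \left(26 + 54\right) - -3490 = 12 \cdot 54 \cdot 80 + 3490 = 51840 + 3490 = 55330$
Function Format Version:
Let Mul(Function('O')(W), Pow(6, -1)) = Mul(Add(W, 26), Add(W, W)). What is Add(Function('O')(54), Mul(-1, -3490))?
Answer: 55330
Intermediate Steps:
Function('O')(W) = Mul(12, W, Add(26, W)) (Function('O')(W) = Mul(6, Mul(Add(W, 26), Add(W, W))) = Mul(6, Mul(Add(26, W), Mul(2, W))) = Mul(6, Mul(2, W, Add(26, W))) = Mul(12, W, Add(26, W)))
Add(Function('O')(54), Mul(-1, -3490)) = Add(Mul(12, 54, Add(26, 54)), Mul(-1, -3490)) = Add(Mul(12, 54, 80), 3490) = Add(51840, 3490) = 55330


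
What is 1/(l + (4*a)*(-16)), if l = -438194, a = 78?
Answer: -1/443186 ≈ -2.2564e-6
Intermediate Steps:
1/(l + (4*a)*(-16)) = 1/(-438194 + (4*78)*(-16)) = 1/(-438194 + 312*(-16)) = 1/(-438194 - 4992) = 1/(-443186) = -1/443186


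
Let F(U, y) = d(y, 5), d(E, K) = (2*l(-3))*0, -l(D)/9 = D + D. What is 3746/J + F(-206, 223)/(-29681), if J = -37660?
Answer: -1873/18830 ≈ -0.099469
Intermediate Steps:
l(D) = -18*D (l(D) = -9*(D + D) = -18*D)
d(E, K) = 0 (d(E, K) = (2*(-18*(-3)))*0 = (2*54)*0 = 108*0 = 0)
F(U, y) = 0
3746/J + F(-206, 223)/(-29681) = 3746/(-37660) + 0/(-29681) = 3746*(-1/37660) + 0*(-1/29681) = -1873/18830 + 0 = -1873/18830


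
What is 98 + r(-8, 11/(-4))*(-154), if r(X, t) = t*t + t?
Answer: -5145/8 ≈ -643.13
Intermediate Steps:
r(X, t) = t + t² (r(X, t) = t² + t = t + t²)
98 + r(-8, 11/(-4))*(-154) = 98 + ((11/(-4))*(1 + 11/(-4)))*(-154) = 98 + ((11*(-¼))*(1 + 11*(-¼)))*(-154) = 98 - 11*(1 - 11/4)/4*(-154) = 98 - 11/4*(-7/4)*(-154) = 98 + (77/16)*(-154) = 98 - 5929/8 = -5145/8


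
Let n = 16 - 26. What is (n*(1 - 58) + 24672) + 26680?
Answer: 51922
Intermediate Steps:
n = -10
(n*(1 - 58) + 24672) + 26680 = (-10*(1 - 58) + 24672) + 26680 = (-10*(-57) + 24672) + 26680 = (570 + 24672) + 26680 = 25242 + 26680 = 51922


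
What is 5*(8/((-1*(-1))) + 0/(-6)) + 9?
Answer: 49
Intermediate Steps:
5*(8/((-1*(-1))) + 0/(-6)) + 9 = 5*(8/1 + 0*(-1/6)) + 9 = 5*(8*1 + 0) + 9 = 5*(8 + 0) + 9 = 5*8 + 9 = 40 + 9 = 49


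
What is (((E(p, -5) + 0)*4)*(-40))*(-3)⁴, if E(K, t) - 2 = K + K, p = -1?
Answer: 0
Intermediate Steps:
E(K, t) = 2 + 2*K (E(K, t) = 2 + (K + K) = 2 + 2*K)
(((E(p, -5) + 0)*4)*(-40))*(-3)⁴ = ((((2 + 2*(-1)) + 0)*4)*(-40))*(-3)⁴ = ((((2 - 2) + 0)*4)*(-40))*81 = (((0 + 0)*4)*(-40))*81 = ((0*4)*(-40))*81 = (0*(-40))*81 = 0*81 = 0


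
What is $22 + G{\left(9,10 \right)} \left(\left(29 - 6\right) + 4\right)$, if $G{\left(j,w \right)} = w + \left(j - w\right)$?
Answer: $265$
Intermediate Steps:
$G{\left(j,w \right)} = j$
$22 + G{\left(9,10 \right)} \left(\left(29 - 6\right) + 4\right) = 22 + 9 \left(\left(29 - 6\right) + 4\right) = 22 + 9 \left(23 + 4\right) = 22 + 9 \cdot 27 = 22 + 243 = 265$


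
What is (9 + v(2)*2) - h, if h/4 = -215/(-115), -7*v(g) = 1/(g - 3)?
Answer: 291/161 ≈ 1.8075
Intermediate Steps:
v(g) = -1/(7*(-3 + g)) (v(g) = -1/(7*(g - 3)) = -1/(7*(-3 + g)))
h = 172/23 (h = 4*(-215/(-115)) = 4*(-215*(-1/115)) = 4*(43/23) = 172/23 ≈ 7.4783)
(9 + v(2)*2) - h = (9 - 1/(-21 + 7*2)*2) - 1*172/23 = (9 - 1/(-21 + 14)*2) - 172/23 = (9 - 1/(-7)*2) - 172/23 = (9 - 1*(-⅐)*2) - 172/23 = (9 + (⅐)*2) - 172/23 = (9 + 2/7) - 172/23 = 65/7 - 172/23 = 291/161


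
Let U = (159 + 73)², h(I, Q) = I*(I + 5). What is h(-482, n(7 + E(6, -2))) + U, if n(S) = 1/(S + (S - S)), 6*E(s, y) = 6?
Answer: 283738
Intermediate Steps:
E(s, y) = 1 (E(s, y) = (⅙)*6 = 1)
n(S) = 1/S (n(S) = 1/(S + 0) = 1/S)
h(I, Q) = I*(5 + I)
U = 53824 (U = 232² = 53824)
h(-482, n(7 + E(6, -2))) + U = -482*(5 - 482) + 53824 = -482*(-477) + 53824 = 229914 + 53824 = 283738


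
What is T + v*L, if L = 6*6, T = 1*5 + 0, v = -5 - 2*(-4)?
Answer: 113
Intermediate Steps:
v = 3 (v = -5 + 8 = 3)
T = 5 (T = 5 + 0 = 5)
L = 36
T + v*L = 5 + 3*36 = 5 + 108 = 113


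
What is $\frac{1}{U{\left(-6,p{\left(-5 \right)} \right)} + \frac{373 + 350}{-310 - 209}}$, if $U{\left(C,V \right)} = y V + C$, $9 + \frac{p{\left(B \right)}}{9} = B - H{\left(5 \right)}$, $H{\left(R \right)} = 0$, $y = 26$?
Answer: $- \frac{173}{568027} \approx -0.00030456$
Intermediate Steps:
$p{\left(B \right)} = -81 + 9 B$ ($p{\left(B \right)} = -81 + 9 \left(B - 0\right) = -81 + 9 \left(B + 0\right) = -81 + 9 B$)
$U{\left(C,V \right)} = C + 26 V$ ($U{\left(C,V \right)} = 26 V + C = C + 26 V$)
$\frac{1}{U{\left(-6,p{\left(-5 \right)} \right)} + \frac{373 + 350}{-310 - 209}} = \frac{1}{\left(-6 + 26 \left(-81 + 9 \left(-5\right)\right)\right) + \frac{373 + 350}{-310 - 209}} = \frac{1}{\left(-6 + 26 \left(-81 - 45\right)\right) + \frac{723}{-519}} = \frac{1}{\left(-6 + 26 \left(-126\right)\right) + 723 \left(- \frac{1}{519}\right)} = \frac{1}{\left(-6 - 3276\right) - \frac{241}{173}} = \frac{1}{-3282 - \frac{241}{173}} = \frac{1}{- \frac{568027}{173}} = - \frac{173}{568027}$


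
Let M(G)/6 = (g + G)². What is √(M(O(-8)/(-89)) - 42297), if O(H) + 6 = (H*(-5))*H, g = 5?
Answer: I*√331467891/89 ≈ 204.56*I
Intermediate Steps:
O(H) = -6 - 5*H² (O(H) = -6 + (H*(-5))*H = -6 + (-5*H)*H = -6 - 5*H²)
M(G) = 6*(5 + G)²
√(M(O(-8)/(-89)) - 42297) = √(6*(5 + (-6 - 5*(-8)²)/(-89))² - 42297) = √(6*(5 + (-6 - 5*64)*(-1/89))² - 42297) = √(6*(5 + (-6 - 320)*(-1/89))² - 42297) = √(6*(5 - 326*(-1/89))² - 42297) = √(6*(5 + 326/89)² - 42297) = √(6*(771/89)² - 42297) = √(6*(594441/7921) - 42297) = √(3566646/7921 - 42297) = √(-331467891/7921) = I*√331467891/89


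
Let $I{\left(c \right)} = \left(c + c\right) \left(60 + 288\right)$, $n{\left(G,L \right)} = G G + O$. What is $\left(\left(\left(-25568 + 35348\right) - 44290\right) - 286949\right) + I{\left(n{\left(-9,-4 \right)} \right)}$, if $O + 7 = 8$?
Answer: $-264387$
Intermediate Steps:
$O = 1$ ($O = -7 + 8 = 1$)
$n{\left(G,L \right)} = 1 + G^{2}$ ($n{\left(G,L \right)} = G G + 1 = G^{2} + 1 = 1 + G^{2}$)
$I{\left(c \right)} = 696 c$ ($I{\left(c \right)} = 2 c 348 = 696 c$)
$\left(\left(\left(-25568 + 35348\right) - 44290\right) - 286949\right) + I{\left(n{\left(-9,-4 \right)} \right)} = \left(\left(\left(-25568 + 35348\right) - 44290\right) - 286949\right) + 696 \left(1 + \left(-9\right)^{2}\right) = \left(\left(9780 - 44290\right) - 286949\right) + 696 \left(1 + 81\right) = \left(-34510 - 286949\right) + 696 \cdot 82 = -321459 + 57072 = -264387$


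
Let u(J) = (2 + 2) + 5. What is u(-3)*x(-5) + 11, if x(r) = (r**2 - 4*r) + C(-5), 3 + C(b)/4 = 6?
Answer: 524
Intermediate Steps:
C(b) = 12 (C(b) = -12 + 4*6 = -12 + 24 = 12)
u(J) = 9 (u(J) = 4 + 5 = 9)
x(r) = 12 + r**2 - 4*r (x(r) = (r**2 - 4*r) + 12 = 12 + r**2 - 4*r)
u(-3)*x(-5) + 11 = 9*(12 + (-5)**2 - 4*(-5)) + 11 = 9*(12 + 25 + 20) + 11 = 9*57 + 11 = 513 + 11 = 524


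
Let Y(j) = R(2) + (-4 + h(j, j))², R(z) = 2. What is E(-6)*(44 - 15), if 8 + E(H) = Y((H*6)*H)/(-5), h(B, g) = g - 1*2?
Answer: -1280118/5 ≈ -2.5602e+5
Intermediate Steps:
h(B, g) = -2 + g (h(B, g) = g - 2 = -2 + g)
Y(j) = 2 + (-6 + j)² (Y(j) = 2 + (-4 + (-2 + j))² = 2 + (-6 + j)²)
E(H) = -42/5 - (-6 + 6*H²)²/5 (E(H) = -8 + (2 + (-6 + (H*6)*H)²)/(-5) = -8 + (2 + (-6 + (6*H)*H)²)*(-⅕) = -8 + (2 + (-6 + 6*H²)²)*(-⅕) = -8 + (-⅖ - (-6 + 6*H²)²/5) = -42/5 - (-6 + 6*H²)²/5)
E(-6)*(44 - 15) = (-42/5 - 36*(-1 + (-6)²)²/5)*(44 - 15) = (-42/5 - 36*(-1 + 36)²/5)*29 = (-42/5 - 36/5*35²)*29 = (-42/5 - 36/5*1225)*29 = (-42/5 - 8820)*29 = -44142/5*29 = -1280118/5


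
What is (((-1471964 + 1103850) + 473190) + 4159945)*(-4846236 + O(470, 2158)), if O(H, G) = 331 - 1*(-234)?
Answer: -20666888574091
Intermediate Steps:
O(H, G) = 565 (O(H, G) = 331 + 234 = 565)
(((-1471964 + 1103850) + 473190) + 4159945)*(-4846236 + O(470, 2158)) = (((-1471964 + 1103850) + 473190) + 4159945)*(-4846236 + 565) = ((-368114 + 473190) + 4159945)*(-4845671) = (105076 + 4159945)*(-4845671) = 4265021*(-4845671) = -20666888574091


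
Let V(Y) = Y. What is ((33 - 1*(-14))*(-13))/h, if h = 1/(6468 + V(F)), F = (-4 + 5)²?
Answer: -3952559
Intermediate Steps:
F = 1 (F = 1² = 1)
h = 1/6469 (h = 1/(6468 + 1) = 1/6469 ≈ 0.00015458)
((33 - 1*(-14))*(-13))/h = ((33 - 1*(-14))*(-13))/(1/6469) = ((33 + 14)*(-13))*6469 = (47*(-13))*6469 = -611*6469 = -3952559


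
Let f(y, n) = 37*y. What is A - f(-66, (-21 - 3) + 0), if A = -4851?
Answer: -2409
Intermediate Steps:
A - f(-66, (-21 - 3) + 0) = -4851 - 37*(-66) = -4851 - 1*(-2442) = -4851 + 2442 = -2409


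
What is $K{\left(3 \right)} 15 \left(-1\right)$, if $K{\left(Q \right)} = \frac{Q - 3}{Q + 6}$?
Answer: $0$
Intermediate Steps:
$K{\left(Q \right)} = \frac{-3 + Q}{6 + Q}$
$K{\left(3 \right)} 15 \left(-1\right) = \frac{-3 + 3}{6 + 3} \cdot 15 \left(-1\right) = \frac{1}{9} \cdot 0 \cdot 15 \left(-1\right) = 0 \cdot 15 \left(-1\right) = 0 \left(-1\right) = 0$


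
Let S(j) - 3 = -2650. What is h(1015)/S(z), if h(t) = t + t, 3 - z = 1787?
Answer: -2030/2647 ≈ -0.76691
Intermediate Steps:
z = -1784 (z = 3 - 1*1787 = 3 - 1787 = -1784)
h(t) = 2*t
S(j) = -2647 (S(j) = 3 - 2650 = -2647)
h(1015)/S(z) = (2*1015)/(-2647) = 2030*(-1/2647) = -2030/2647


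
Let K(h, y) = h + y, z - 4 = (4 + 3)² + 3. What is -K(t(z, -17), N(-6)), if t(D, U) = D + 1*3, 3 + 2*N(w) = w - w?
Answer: -115/2 ≈ -57.500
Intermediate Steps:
N(w) = -3/2 (N(w) = -3/2 + (w - w)/2 = -3/2 + (½)*0 = -3/2 + 0 = -3/2)
z = 56 (z = 4 + ((4 + 3)² + 3) = 4 + (7² + 3) = 4 + (49 + 3) = 4 + 52 = 56)
t(D, U) = 3 + D (t(D, U) = D + 3 = 3 + D)
-K(t(z, -17), N(-6)) = -((3 + 56) - 3/2) = -(59 - 3/2) = -1*115/2 = -115/2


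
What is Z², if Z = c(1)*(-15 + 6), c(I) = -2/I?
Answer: 324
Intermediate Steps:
Z = 18 (Z = (-2/1)*(-15 + 6) = -2*1*(-9) = -2*(-9) = 18)
Z² = 18² = 324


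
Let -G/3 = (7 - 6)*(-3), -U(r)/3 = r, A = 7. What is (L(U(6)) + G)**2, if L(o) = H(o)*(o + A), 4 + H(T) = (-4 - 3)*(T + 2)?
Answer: 1390041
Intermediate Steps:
U(r) = -3*r
H(T) = -18 - 7*T (H(T) = -4 + (-4 - 3)*(T + 2) = -4 - 7*(2 + T) = -4 + (-14 - 7*T) = -18 - 7*T)
G = 9 (G = -3*(7 - 6)*(-3) = -3*(-3) = 9)
L(o) = (-18 - 7*o)*(7 + o) (L(o) = (-18 - 7*o)*(o + 7) = (-18 - 7*o)*(7 + o))
(L(U(6)) + G)**2 = (-(7 - 3*6)*(18 + 7*(-3*6)) + 9)**2 = (-(7 - 18)*(18 + 7*(-18)) + 9)**2 = (-1*(-11)*(18 - 126) + 9)**2 = (-1*(-11)*(-108) + 9)**2 = (-1188 + 9)**2 = (-1179)**2 = 1390041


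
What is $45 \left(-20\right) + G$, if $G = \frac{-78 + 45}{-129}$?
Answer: $- \frac{38689}{43} \approx -899.74$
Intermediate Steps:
$G = \frac{11}{43}$ ($G = \left(-33\right) \left(- \frac{1}{129}\right) = \frac{11}{43} \approx 0.25581$)
$45 \left(-20\right) + G = 45 \left(-20\right) + \frac{11}{43} = -900 + \frac{11}{43} = - \frac{38689}{43}$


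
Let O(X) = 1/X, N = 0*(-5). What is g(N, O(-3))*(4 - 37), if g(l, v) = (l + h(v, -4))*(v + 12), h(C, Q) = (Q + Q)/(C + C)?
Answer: -4620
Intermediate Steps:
N = 0
O(X) = 1/X
h(C, Q) = Q/C (h(C, Q) = (2*Q)/((2*C)) = (2*Q)*(1/(2*C)) = Q/C)
g(l, v) = (12 + v)*(l - 4/v) (g(l, v) = (l - 4/v)*(v + 12) = (l - 4/v)*(12 + v) = (12 + v)*(l - 4/v))
g(N, O(-3))*(4 - 37) = (-4 - 48/(1/(-3)) + 12*0 + 0/(-3))*(4 - 37) = (-4 - 48/(-1/3) + 0 + 0*(-1/3))*(-33) = (-4 - 48*(-3) + 0 + 0)*(-33) = (-4 + 144 + 0 + 0)*(-33) = 140*(-33) = -4620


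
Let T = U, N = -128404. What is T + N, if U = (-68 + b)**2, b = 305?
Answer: -72235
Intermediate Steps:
U = 56169 (U = (-68 + 305)**2 = 237**2 = 56169)
T = 56169
T + N = 56169 - 128404 = -72235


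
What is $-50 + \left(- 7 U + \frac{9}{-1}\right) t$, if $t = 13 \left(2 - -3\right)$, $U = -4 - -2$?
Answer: $275$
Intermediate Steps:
$U = -2$ ($U = -4 + 2 = -2$)
$t = 65$ ($t = 13 \left(2 + 3\right) = 13 \cdot 5 = 65$)
$-50 + \left(- 7 U + \frac{9}{-1}\right) t = -50 + \left(\left(-7\right) \left(-2\right) + \frac{9}{-1}\right) 65 = -50 + \left(14 + 9 \left(-1\right)\right) 65 = -50 + \left(14 - 9\right) 65 = -50 + 5 \cdot 65 = -50 + 325 = 275$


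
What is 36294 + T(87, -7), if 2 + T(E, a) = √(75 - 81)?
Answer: 36292 + I*√6 ≈ 36292.0 + 2.4495*I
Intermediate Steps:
T(E, a) = -2 + I*√6 (T(E, a) = -2 + √(75 - 81) = -2 + √(-6) = -2 + I*√6)
36294 + T(87, -7) = 36294 + (-2 + I*√6) = 36292 + I*√6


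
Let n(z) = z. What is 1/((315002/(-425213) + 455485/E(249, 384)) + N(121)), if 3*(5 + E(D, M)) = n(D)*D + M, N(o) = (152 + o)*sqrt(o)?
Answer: 1768035654/5346836919307 ≈ 0.00033067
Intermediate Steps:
N(o) = sqrt(o)*(152 + o)
E(D, M) = -5 + M/3 + D**2/3 (E(D, M) = -5 + (D*D + M)/3 = -5 + (D**2 + M)/3 = -5 + (M + D**2)/3 = -5 + (M/3 + D**2/3) = -5 + M/3 + D**2/3)
1/((315002/(-425213) + 455485/E(249, 384)) + N(121)) = 1/((315002/(-425213) + 455485/(-5 + (1/3)*384 + (1/3)*249**2)) + sqrt(121)*(152 + 121)) = 1/((315002*(-1/425213) + 455485/(-5 + 128 + (1/3)*62001)) + 11*273) = 1/((-315002/425213 + 455485/(-5 + 128 + 20667)) + 3003) = 1/((-315002/425213 + 455485/20790) + 3003) = 1/((-315002/425213 + 455485*(1/20790)) + 3003) = 1/((-315002/425213 + 91097/4158) + 3003) = 1/(37425850345/1768035654 + 3003) = 1/(5346836919307/1768035654) = 1768035654/5346836919307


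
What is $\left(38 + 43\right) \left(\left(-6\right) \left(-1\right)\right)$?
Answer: $486$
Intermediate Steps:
$\left(38 + 43\right) \left(\left(-6\right) \left(-1\right)\right) = 81 \cdot 6 = 486$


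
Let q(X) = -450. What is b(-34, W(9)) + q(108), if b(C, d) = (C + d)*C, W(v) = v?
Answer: 400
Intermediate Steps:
b(C, d) = C*(C + d)
b(-34, W(9)) + q(108) = -34*(-34 + 9) - 450 = -34*(-25) - 450 = 850 - 450 = 400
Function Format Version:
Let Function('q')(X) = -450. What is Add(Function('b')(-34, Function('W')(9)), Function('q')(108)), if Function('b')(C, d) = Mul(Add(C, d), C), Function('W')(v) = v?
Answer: 400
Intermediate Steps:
Function('b')(C, d) = Mul(C, Add(C, d))
Add(Function('b')(-34, Function('W')(9)), Function('q')(108)) = Add(Mul(-34, Add(-34, 9)), -450) = Add(Mul(-34, -25), -450) = Add(850, -450) = 400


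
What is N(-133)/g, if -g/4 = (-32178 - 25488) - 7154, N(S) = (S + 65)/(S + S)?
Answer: 17/17242120 ≈ 9.8596e-7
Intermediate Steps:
N(S) = (65 + S)/(2*S) (N(S) = (65 + S)/((2*S)) = (65 + S)*(1/(2*S)) = (65 + S)/(2*S))
g = 259280 (g = -4*((-32178 - 25488) - 7154) = -4*(-57666 - 7154) = -4*(-64820) = 259280)
N(-133)/g = ((1/2)*(65 - 133)/(-133))/259280 = ((1/2)*(-1/133)*(-68))*(1/259280) = (34/133)*(1/259280) = 17/17242120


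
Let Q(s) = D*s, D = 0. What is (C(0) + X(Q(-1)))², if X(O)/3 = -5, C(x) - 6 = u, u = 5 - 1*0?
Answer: 16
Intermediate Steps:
Q(s) = 0 (Q(s) = 0*s = 0)
u = 5 (u = 5 + 0 = 5)
C(x) = 11 (C(x) = 6 + 5 = 11)
X(O) = -15 (X(O) = 3*(-5) = -15)
(C(0) + X(Q(-1)))² = (11 - 15)² = (-4)² = 16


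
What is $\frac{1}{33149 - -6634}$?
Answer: $\frac{1}{39783} \approx 2.5136 \cdot 10^{-5}$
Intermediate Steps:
$\frac{1}{33149 - -6634} = \frac{1}{33149 + \left(-65 + 6699\right)} = \frac{1}{33149 + 6634} = \frac{1}{39783}$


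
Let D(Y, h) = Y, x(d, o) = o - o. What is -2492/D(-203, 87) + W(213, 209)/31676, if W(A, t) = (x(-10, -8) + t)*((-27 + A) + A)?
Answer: 13694995/918604 ≈ 14.908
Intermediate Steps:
x(d, o) = 0
W(A, t) = t*(-27 + 2*A) (W(A, t) = (0 + t)*((-27 + A) + A) = t*(-27 + 2*A))
-2492/D(-203, 87) + W(213, 209)/31676 = -2492/(-203) + (209*(-27 + 2*213))/31676 = -2492*(-1/203) + (209*(-27 + 426))*(1/31676) = 356/29 + (209*399)*(1/31676) = 356/29 + 83391*(1/31676) = 356/29 + 83391/31676 = 13694995/918604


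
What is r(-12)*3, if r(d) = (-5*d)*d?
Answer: -2160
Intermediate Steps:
r(d) = -5*d²
r(-12)*3 = -5*(-12)²*3 = -5*144*3 = -720*3 = -2160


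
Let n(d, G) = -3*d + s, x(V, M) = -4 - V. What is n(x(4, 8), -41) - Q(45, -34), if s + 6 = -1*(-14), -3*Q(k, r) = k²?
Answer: 707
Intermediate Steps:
Q(k, r) = -k²/3
s = 8 (s = -6 - 1*(-14) = -6 + 14 = 8)
n(d, G) = 8 - 3*d (n(d, G) = -3*d + 8 = 8 - 3*d)
n(x(4, 8), -41) - Q(45, -34) = (8 - 3*(-4 - 1*4)) - (-1)*45²/3 = (8 - 3*(-4 - 4)) - (-1)*2025/3 = (8 - 3*(-8)) - 1*(-675) = (8 + 24) + 675 = 32 + 675 = 707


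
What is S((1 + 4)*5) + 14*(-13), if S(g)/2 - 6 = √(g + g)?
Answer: -170 + 10*√2 ≈ -155.86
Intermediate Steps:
S(g) = 12 + 2*√2*√g (S(g) = 12 + 2*√(g + g) = 12 + 2*√(2*g) = 12 + 2*(√2*√g) = 12 + 2*√2*√g)
S((1 + 4)*5) + 14*(-13) = (12 + 2*√2*√((1 + 4)*5)) + 14*(-13) = (12 + 2*√2*√(5*5)) - 182 = (12 + 2*√2*√25) - 182 = (12 + 2*√2*5) - 182 = (12 + 10*√2) - 182 = -170 + 10*√2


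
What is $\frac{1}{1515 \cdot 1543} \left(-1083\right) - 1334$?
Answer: $- \frac{1039473171}{779215} \approx -1334.0$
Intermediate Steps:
$\frac{1}{1515 \cdot 1543} \left(-1083\right) - 1334 = \frac{1}{1515} \cdot \frac{1}{1543} \left(-1083\right) - 1334 = \frac{1}{2337645} \left(-1083\right) - 1334 = - \frac{361}{779215} - 1334 = - \frac{1039473171}{779215}$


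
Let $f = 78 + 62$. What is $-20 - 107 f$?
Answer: $-15000$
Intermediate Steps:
$f = 140$
$-20 - 107 f = -20 - 14980 = -15000$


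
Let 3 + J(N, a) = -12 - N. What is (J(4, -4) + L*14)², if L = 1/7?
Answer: 289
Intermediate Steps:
L = ⅐ ≈ 0.14286
J(N, a) = -15 - N (J(N, a) = -3 + (-12 - N) = -15 - N)
(J(4, -4) + L*14)² = ((-15 - 1*4) + (⅐)*14)² = ((-15 - 4) + 2)² = (-19 + 2)² = (-17)² = 289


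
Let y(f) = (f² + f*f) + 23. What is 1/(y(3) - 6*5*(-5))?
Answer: 1/191 ≈ 0.0052356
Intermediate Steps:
y(f) = 23 + 2*f² (y(f) = (f² + f²) + 23 = 2*f² + 23 = 23 + 2*f²)
1/(y(3) - 6*5*(-5)) = 1/((23 + 2*3²) - 6*5*(-5)) = 1/((23 + 2*9) - 30*(-5)) = 1/((23 + 18) + 150) = 1/(41 + 150) = 1/191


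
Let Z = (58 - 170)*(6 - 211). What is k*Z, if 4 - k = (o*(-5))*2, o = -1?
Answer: -137760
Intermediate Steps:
k = -6 (k = 4 - (-1*(-5))*2 = 4 - 5*2 = 4 - 1*10 = 4 - 10 = -6)
Z = 22960 (Z = -112*(-205) = 22960)
k*Z = -6*22960 = -137760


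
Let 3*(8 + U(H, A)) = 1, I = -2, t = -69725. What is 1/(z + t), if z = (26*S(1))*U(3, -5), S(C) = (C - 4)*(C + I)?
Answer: -1/70323 ≈ -1.4220e-5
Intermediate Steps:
S(C) = (-4 + C)*(-2 + C) (S(C) = (C - 4)*(C - 2) = (-4 + C)*(-2 + C))
U(H, A) = -23/3 (U(H, A) = -8 + (⅓)*1 = -8 + ⅓ = -23/3)
z = -598 (z = (26*(8 + 1² - 6*1))*(-23/3) = (26*(8 + 1 - 6))*(-23/3) = (26*3)*(-23/3) = 78*(-23/3) = -598)
1/(z + t) = 1/(-598 - 69725) = 1/(-70323) = -1/70323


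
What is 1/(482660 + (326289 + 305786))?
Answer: 1/1114735 ≈ 8.9707e-7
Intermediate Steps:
1/(482660 + (326289 + 305786)) = 1/(482660 + 632075) = 1/1114735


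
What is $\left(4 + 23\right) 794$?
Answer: $21438$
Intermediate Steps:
$\left(4 + 23\right) 794 = 27 \cdot 794 = 21438$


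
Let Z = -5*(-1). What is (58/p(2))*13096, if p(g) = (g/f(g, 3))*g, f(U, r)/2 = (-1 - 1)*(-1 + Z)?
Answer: -3038272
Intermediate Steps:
Z = 5
f(U, r) = -16 (f(U, r) = 2*((-1 - 1)*(-1 + 5)) = 2*(-2*4) = 2*(-8) = -16)
p(g) = -g²/16 (p(g) = (g/(-16))*g = (g*(-1/16))*g = (-g/16)*g = -g²/16)
(58/p(2))*13096 = (58/((-1/16*2²)))*13096 = (58/((-1/16*4)))*13096 = (58/(-¼))*13096 = (58*(-4))*13096 = -232*13096 = -3038272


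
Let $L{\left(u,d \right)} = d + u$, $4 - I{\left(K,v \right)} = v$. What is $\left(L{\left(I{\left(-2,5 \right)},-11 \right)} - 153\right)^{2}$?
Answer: $27225$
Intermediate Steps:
$I{\left(K,v \right)} = 4 - v$
$\left(L{\left(I{\left(-2,5 \right)},-11 \right)} - 153\right)^{2} = \left(\left(-11 + \left(4 - 5\right)\right) - 153\right)^{2} = \left(\left(-11 - 1\right) - 153\right)^{2} = \left(-12 - 153\right)^{2} = \left(-165\right)^{2} = 27225$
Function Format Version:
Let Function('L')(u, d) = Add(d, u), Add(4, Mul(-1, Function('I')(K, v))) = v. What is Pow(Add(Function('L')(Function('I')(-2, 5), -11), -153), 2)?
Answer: 27225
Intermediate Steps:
Function('I')(K, v) = Add(4, Mul(-1, v))
Pow(Add(Function('L')(Function('I')(-2, 5), -11), -153), 2) = Pow(Add(Add(-11, Add(4, Mul(-1, 5))), -153), 2) = Pow(Add(Add(-11, Add(4, -5)), -153), 2) = Pow(Add(Add(-11, -1), -153), 2) = Pow(Add(-12, -153), 2) = Pow(-165, 2) = 27225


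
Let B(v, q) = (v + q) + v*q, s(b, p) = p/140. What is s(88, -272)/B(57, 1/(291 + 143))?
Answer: -1054/30995 ≈ -0.034005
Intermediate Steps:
s(b, p) = p/140 (s(b, p) = p*(1/140) = p/140)
B(v, q) = q + v + q*v (B(v, q) = (q + v) + q*v = q + v + q*v)
s(88, -272)/B(57, 1/(291 + 143)) = ((1/140)*(-272))/(1/(291 + 143) + 57 + 57/(291 + 143)) = -68/(35*(1/434 + 57 + 57/434)) = -68/(35*12398/217) = -68/35*217/12398 = -1054/30995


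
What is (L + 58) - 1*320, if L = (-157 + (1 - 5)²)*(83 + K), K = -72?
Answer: -1813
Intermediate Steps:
L = -1551 (L = (-157 + (1 - 5)²)*(83 - 72) = (-157 + (-4)²)*11 = (-157 + 16)*11 = -141*11 = -1551)
(L + 58) - 1*320 = (-1551 + 58) - 1*320 = -1493 - 320 = -1813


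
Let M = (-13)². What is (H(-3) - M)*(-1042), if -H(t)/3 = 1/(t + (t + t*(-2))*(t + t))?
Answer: 1231644/7 ≈ 1.7595e+5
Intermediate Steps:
M = 169
H(t) = -3/(t - 2*t²) (H(t) = -3/(t + (t + t*(-2))*(t + t)) = -3/(t + (t - 2*t)*(2*t)) = -3/(t + (-t)*(2*t)) = -3/(t - 2*t²))
(H(-3) - M)*(-1042) = (3/(-3*(-1 + 2*(-3))) - 1*169)*(-1042) = (3*(-⅓)/(-1 - 6) - 169)*(-1042) = (3*(-⅓)/(-7) - 169)*(-1042) = (3*(-⅓)*(-⅐) - 169)*(-1042) = (⅐ - 169)*(-1042) = -1182/7*(-1042) = 1231644/7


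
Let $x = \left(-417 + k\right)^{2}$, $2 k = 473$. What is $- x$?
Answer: $- \frac{130321}{4} \approx -32580.0$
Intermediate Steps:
$k = \frac{473}{2}$ ($k = \frac{1}{2} \cdot 473 = \frac{473}{2} \approx 236.5$)
$x = \frac{130321}{4}$ ($x = \left(-417 + \frac{473}{2}\right)^{2} = \left(- \frac{361}{2}\right)^{2} = \frac{130321}{4} \approx 32580.0$)
$- x = \left(-1\right) \frac{130321}{4} = - \frac{130321}{4}$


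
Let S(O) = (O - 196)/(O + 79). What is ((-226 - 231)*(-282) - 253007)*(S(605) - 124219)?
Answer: 10547008384471/684 ≈ 1.5420e+10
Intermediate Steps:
S(O) = (-196 + O)/(79 + O)
((-226 - 231)*(-282) - 253007)*(S(605) - 124219) = ((-226 - 231)*(-282) - 253007)*((-196 + 605)/(79 + 605) - 124219) = (-457*(-282) - 253007)*(409/684 - 124219) = (128874 - 253007)*((1/684)*409 - 124219) = -124133*(409/684 - 124219) = -124133*(-84965387/684) = 10547008384471/684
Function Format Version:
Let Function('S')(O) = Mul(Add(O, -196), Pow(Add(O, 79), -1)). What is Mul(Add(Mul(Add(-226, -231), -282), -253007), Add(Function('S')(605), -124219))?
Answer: Rational(10547008384471, 684) ≈ 1.5420e+10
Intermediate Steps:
Function('S')(O) = Mul(Pow(Add(79, O), -1), Add(-196, O)) (Function('S')(O) = Mul(Add(-196, O), Pow(Add(79, O), -1)) = Mul(Pow(Add(79, O), -1), Add(-196, O)))
Mul(Add(Mul(Add(-226, -231), -282), -253007), Add(Function('S')(605), -124219)) = Mul(Add(Mul(Add(-226, -231), -282), -253007), Add(Mul(Pow(Add(79, 605), -1), Add(-196, 605)), -124219)) = Mul(Add(Mul(-457, -282), -253007), Add(Mul(Pow(684, -1), 409), -124219)) = Mul(Add(128874, -253007), Add(Mul(Rational(1, 684), 409), -124219)) = Mul(-124133, Add(Rational(409, 684), -124219)) = Mul(-124133, Rational(-84965387, 684)) = Rational(10547008384471, 684)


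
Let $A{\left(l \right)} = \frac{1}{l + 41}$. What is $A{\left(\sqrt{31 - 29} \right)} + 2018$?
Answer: $\frac{3388263}{1679} - \frac{\sqrt{2}}{1679} \approx 2018.0$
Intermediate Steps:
$A{\left(l \right)} = \frac{1}{41 + l}$
$A{\left(\sqrt{31 - 29} \right)} + 2018 = \frac{1}{41 + \sqrt{31 - 29}} + 2018 = \frac{1}{41 + \sqrt{2}} + 2018 = 2018 + \frac{1}{41 + \sqrt{2}}$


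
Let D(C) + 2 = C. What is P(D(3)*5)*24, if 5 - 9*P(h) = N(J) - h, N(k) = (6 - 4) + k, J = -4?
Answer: 32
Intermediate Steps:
D(C) = -2 + C
N(k) = 2 + k
P(h) = 7/9 + h/9 (P(h) = 5/9 - ((2 - 4) - h)/9 = 5/9 - (-2 - h)/9 = 5/9 + (2/9 + h/9) = 7/9 + h/9)
P(D(3)*5)*24 = (7/9 + ((-2 + 3)*5)/9)*24 = (7/9 + (1*5)/9)*24 = (7/9 + (⅑)*5)*24 = (7/9 + 5/9)*24 = (4/3)*24 = 32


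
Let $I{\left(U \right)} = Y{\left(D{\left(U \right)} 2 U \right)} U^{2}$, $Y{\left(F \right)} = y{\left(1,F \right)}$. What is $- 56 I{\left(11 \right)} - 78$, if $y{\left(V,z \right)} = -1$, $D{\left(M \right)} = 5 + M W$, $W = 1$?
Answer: $6698$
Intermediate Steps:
$D{\left(M \right)} = 5 + M$ ($D{\left(M \right)} = 5 + M 1 = 5 + M$)
$Y{\left(F \right)} = -1$
$I{\left(U \right)} = - U^{2}$
$- 56 I{\left(11 \right)} - 78 = - 56 \left(- 11^{2}\right) - 78 = - 56 \left(\left(-1\right) 121\right) - 78 = \left(-56\right) \left(-121\right) - 78 = 6776 - 78 = 6698$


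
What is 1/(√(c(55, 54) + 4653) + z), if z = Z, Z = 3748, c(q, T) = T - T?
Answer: 3748/14042851 - 3*√517/14042851 ≈ 0.00026204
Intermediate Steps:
c(q, T) = 0
z = 3748
1/(√(c(55, 54) + 4653) + z) = 1/(√(0 + 4653) + 3748) = 1/(√4653 + 3748) = 1/(3*√517 + 3748) = 1/(3748 + 3*√517)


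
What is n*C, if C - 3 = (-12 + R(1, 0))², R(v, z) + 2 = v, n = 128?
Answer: 22016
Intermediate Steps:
R(v, z) = -2 + v
C = 172 (C = 3 + (-12 + (-2 + 1))² = 3 + (-12 - 1)² = 3 + (-13)² = 3 + 169 = 172)
n*C = 128*172 = 22016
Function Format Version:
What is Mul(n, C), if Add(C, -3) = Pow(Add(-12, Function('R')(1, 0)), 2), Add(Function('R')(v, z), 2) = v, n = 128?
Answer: 22016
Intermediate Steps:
Function('R')(v, z) = Add(-2, v)
C = 172 (C = Add(3, Pow(Add(-12, Add(-2, 1)), 2)) = Add(3, Pow(Add(-12, -1), 2)) = Add(3, Pow(-13, 2)) = Add(3, 169) = 172)
Mul(n, C) = Mul(128, 172) = 22016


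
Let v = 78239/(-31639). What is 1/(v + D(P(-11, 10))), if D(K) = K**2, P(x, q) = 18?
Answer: 31639/10172797 ≈ 0.0031102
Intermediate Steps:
v = -78239/31639 (v = 78239*(-1/31639) = -78239/31639 ≈ -2.4729)
1/(v + D(P(-11, 10))) = 1/(-78239/31639 + 18**2) = 1/(-78239/31639 + 324) = 1/(10172797/31639) = 31639/10172797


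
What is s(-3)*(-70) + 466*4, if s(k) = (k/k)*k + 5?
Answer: 1724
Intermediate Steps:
s(k) = 5 + k (s(k) = 1*k + 5 = k + 5 = 5 + k)
s(-3)*(-70) + 466*4 = (5 - 3)*(-70) + 466*4 = 2*(-70) + 1864 = -140 + 1864 = 1724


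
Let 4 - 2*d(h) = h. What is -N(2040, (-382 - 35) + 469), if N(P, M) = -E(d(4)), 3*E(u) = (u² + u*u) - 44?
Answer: -44/3 ≈ -14.667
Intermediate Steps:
d(h) = 2 - h/2
E(u) = -44/3 + 2*u²/3 (E(u) = ((u² + u*u) - 44)/3 = ((u² + u²) - 44)/3 = (2*u² - 44)/3 = (-44 + 2*u²)/3 = -44/3 + 2*u²/3)
N(P, M) = 44/3 (N(P, M) = -(-44/3 + 2*(2 - ½*4)²/3) = -(-44/3 + 2*(2 - 2)²/3) = -(-44/3 + (⅔)*0²) = -(-44/3 + (⅔)*0) = -(-44/3 + 0) = -1*(-44/3) = 44/3)
-N(2040, (-382 - 35) + 469) = -1*44/3 = -44/3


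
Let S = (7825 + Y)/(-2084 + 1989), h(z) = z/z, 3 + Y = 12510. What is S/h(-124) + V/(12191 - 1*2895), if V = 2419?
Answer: -188776467/883120 ≈ -213.76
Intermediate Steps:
Y = 12507 (Y = -3 + 12510 = 12507)
h(z) = 1
S = -20332/95 (S = (7825 + 12507)/(-2084 + 1989) = 20332/(-95) = 20332*(-1/95) = -20332/95 ≈ -214.02)
S/h(-124) + V/(12191 - 1*2895) = -20332/95/1 + 2419/(12191 - 1*2895) = -20332/95*1 + 2419/(12191 - 2895) = -20332/95 + 2419/9296 = -188776467/883120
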